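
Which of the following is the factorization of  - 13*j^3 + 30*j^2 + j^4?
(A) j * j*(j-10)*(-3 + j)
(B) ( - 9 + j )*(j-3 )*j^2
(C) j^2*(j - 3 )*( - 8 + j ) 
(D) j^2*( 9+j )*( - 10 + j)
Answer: A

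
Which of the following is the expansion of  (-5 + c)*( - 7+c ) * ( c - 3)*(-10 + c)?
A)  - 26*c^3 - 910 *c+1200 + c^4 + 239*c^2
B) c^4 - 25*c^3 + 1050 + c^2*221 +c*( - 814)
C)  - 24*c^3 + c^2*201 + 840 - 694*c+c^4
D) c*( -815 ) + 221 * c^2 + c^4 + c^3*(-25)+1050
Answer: D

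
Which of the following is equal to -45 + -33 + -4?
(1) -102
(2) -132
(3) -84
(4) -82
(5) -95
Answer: 4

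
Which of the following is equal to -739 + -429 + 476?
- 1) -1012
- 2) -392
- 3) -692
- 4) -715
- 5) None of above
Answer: 3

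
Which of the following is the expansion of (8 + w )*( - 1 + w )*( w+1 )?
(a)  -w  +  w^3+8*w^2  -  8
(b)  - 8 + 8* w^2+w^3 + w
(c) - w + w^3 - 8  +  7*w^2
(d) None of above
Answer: a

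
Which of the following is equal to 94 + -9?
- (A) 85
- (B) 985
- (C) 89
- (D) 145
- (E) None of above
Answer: A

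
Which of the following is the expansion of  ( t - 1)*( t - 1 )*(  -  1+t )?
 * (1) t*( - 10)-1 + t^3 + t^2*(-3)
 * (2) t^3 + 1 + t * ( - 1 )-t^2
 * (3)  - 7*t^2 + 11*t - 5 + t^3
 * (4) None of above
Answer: 4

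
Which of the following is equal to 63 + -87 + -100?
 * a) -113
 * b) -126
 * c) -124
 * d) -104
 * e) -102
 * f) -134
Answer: c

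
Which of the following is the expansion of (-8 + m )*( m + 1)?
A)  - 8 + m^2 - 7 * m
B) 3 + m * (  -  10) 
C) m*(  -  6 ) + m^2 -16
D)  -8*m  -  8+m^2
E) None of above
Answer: A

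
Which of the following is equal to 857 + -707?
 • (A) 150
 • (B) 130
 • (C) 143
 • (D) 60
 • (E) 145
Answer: A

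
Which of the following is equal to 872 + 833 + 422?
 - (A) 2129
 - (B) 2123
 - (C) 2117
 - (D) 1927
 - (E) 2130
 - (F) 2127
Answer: F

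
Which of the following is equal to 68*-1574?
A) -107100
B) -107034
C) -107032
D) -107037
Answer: C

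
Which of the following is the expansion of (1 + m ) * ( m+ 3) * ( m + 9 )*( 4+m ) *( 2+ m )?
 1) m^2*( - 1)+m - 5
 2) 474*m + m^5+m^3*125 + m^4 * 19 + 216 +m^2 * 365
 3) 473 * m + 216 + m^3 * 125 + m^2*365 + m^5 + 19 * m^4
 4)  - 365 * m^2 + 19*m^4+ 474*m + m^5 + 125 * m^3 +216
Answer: 2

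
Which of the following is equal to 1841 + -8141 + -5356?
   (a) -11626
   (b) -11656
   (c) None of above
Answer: b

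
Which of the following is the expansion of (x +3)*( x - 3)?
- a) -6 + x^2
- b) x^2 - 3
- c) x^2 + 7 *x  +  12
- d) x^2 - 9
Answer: d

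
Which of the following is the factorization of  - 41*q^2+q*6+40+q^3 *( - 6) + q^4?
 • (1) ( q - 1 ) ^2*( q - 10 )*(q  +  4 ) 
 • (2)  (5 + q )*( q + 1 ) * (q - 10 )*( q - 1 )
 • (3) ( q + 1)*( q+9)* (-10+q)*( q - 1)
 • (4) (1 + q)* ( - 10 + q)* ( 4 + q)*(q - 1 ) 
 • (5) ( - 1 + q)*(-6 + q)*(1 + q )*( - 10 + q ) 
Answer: 4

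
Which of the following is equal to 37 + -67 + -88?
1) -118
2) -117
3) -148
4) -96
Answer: 1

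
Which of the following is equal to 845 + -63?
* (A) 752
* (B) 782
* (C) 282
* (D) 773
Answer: B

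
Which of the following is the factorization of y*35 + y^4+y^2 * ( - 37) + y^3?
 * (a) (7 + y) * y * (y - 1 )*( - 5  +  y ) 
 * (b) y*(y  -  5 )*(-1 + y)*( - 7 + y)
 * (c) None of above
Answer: a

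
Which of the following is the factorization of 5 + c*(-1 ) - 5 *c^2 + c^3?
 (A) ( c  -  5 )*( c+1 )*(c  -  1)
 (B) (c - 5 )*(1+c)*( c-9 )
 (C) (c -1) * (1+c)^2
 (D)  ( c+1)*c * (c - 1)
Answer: A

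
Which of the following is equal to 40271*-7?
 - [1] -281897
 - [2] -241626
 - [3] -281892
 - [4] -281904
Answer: 1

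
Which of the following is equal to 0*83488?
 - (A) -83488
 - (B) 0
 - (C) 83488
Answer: B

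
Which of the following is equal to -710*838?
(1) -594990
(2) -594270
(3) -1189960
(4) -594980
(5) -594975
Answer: 4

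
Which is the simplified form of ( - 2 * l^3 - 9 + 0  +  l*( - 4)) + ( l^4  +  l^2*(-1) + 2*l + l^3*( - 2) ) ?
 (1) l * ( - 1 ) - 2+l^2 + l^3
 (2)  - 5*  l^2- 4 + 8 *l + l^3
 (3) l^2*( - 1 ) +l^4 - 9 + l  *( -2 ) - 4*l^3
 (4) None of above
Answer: 3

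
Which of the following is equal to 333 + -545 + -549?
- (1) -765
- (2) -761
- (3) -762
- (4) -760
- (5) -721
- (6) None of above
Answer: 2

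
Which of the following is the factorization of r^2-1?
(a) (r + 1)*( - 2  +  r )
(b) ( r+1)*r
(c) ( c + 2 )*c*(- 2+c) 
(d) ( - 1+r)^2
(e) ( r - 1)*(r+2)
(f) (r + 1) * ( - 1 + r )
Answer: f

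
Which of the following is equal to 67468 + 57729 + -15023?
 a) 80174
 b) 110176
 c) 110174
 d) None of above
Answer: c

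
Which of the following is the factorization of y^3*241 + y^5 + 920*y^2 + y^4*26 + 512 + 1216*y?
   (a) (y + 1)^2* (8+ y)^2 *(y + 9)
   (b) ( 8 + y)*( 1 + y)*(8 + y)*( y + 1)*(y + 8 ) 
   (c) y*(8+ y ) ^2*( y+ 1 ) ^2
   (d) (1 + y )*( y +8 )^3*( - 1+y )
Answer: b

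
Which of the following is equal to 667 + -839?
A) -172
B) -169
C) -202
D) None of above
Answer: A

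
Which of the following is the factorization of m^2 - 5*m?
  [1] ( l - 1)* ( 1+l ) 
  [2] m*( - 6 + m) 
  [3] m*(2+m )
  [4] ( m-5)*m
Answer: 4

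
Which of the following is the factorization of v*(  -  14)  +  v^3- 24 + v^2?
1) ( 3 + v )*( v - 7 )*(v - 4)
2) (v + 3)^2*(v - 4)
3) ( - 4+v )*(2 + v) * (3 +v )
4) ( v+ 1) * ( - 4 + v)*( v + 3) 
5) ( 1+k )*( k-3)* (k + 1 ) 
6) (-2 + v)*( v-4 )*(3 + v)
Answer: 3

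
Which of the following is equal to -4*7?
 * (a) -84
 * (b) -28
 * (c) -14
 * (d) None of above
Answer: b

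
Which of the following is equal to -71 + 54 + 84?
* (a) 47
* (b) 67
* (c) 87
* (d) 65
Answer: b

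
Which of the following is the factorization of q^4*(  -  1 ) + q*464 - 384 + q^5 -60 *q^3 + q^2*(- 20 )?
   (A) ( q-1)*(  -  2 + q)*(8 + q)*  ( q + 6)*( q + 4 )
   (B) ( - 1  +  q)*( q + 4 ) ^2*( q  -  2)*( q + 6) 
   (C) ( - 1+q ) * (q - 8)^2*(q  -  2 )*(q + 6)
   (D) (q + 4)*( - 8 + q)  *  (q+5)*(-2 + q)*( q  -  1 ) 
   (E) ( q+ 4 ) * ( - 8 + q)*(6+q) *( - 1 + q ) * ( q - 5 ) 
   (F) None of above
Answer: F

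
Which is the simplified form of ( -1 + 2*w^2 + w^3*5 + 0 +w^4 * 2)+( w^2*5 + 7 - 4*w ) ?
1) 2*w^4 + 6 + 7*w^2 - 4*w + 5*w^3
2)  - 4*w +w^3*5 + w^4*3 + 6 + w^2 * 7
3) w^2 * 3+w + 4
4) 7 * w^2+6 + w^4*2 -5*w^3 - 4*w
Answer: 1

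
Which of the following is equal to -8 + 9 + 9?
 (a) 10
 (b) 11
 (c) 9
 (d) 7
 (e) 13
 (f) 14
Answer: a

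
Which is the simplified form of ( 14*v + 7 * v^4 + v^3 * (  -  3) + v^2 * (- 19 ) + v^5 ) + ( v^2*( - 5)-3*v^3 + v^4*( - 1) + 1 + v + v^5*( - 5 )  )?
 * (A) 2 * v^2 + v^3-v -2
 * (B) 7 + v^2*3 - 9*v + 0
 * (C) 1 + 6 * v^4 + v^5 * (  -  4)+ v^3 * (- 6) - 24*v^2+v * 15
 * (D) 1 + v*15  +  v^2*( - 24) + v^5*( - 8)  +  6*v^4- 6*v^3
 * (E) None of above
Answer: C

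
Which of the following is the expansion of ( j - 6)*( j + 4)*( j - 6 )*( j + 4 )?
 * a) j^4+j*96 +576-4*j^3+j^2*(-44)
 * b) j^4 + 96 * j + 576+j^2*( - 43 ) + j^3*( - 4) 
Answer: a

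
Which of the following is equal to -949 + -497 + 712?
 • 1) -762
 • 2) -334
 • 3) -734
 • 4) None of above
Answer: 3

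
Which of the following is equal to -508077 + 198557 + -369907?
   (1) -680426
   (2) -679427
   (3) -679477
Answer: 2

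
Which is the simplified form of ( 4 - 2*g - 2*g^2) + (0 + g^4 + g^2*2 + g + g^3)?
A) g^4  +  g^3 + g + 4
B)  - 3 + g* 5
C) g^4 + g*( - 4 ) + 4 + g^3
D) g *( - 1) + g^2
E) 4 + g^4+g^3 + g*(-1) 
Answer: E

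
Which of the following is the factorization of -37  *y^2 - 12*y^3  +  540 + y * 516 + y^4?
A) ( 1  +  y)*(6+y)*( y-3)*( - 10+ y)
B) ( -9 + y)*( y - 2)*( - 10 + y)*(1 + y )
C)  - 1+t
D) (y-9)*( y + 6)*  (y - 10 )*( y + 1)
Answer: D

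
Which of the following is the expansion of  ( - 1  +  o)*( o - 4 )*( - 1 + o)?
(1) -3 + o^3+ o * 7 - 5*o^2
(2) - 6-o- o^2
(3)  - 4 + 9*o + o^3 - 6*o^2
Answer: 3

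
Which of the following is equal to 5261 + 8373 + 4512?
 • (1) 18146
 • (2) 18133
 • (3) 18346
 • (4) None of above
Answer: 1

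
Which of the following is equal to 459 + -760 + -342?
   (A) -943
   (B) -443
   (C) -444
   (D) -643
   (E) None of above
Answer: D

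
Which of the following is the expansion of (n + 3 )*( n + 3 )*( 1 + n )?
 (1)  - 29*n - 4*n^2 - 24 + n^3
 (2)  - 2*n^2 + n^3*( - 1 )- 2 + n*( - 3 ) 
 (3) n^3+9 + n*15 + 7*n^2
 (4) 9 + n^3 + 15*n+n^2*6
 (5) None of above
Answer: 3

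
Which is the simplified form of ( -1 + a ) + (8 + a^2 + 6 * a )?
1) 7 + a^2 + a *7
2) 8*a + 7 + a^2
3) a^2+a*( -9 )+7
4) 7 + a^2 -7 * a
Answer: 1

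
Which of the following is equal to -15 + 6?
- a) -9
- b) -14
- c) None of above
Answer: a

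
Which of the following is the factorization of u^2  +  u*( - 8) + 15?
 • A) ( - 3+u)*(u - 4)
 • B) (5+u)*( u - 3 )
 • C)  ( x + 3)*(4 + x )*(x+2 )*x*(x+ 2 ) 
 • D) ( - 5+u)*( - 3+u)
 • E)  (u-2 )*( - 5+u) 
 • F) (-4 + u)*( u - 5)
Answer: D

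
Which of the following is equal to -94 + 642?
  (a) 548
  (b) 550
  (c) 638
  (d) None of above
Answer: a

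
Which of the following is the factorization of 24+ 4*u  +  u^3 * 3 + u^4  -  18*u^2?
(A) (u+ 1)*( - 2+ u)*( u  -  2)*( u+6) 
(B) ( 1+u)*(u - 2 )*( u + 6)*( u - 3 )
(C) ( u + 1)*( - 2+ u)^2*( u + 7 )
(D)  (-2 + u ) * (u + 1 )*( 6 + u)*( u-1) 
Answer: A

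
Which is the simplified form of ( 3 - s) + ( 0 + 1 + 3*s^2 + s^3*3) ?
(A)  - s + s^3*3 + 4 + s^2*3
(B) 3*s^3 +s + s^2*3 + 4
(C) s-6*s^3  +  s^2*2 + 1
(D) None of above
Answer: A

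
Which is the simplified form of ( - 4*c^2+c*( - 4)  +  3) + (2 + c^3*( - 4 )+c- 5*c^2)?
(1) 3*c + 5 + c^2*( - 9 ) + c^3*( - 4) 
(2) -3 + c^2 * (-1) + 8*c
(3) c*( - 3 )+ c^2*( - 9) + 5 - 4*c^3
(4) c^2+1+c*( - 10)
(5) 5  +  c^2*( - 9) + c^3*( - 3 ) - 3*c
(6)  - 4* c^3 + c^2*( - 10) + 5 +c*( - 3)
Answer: 3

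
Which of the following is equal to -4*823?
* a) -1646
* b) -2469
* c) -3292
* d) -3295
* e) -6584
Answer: c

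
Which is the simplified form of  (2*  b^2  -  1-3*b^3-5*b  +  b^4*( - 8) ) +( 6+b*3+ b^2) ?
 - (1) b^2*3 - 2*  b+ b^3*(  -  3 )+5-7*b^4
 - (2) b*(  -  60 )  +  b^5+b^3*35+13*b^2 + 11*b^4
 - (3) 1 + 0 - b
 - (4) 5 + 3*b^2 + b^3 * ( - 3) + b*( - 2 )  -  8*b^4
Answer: 4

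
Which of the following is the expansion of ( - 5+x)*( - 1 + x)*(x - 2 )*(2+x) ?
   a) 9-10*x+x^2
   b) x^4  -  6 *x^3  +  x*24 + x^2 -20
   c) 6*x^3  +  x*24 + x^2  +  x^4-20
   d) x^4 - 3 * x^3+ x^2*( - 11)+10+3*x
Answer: b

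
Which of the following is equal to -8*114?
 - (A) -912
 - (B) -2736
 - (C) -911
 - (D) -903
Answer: A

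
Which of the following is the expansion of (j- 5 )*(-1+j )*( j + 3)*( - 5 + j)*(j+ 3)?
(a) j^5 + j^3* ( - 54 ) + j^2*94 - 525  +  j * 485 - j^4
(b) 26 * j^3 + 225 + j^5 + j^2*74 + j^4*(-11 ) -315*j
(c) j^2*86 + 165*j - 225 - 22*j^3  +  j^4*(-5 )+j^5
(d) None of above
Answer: c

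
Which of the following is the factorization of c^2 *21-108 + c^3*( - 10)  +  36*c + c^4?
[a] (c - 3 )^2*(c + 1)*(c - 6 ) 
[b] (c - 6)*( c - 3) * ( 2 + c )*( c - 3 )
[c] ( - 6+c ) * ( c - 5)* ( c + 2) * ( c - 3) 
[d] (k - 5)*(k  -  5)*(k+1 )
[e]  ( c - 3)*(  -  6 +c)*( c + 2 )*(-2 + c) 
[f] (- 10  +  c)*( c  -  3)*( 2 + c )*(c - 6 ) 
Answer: b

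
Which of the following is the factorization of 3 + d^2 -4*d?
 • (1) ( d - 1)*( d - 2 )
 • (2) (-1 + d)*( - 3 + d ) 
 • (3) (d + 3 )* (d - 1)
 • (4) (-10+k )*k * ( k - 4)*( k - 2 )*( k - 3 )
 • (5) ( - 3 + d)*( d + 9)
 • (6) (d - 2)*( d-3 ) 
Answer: 2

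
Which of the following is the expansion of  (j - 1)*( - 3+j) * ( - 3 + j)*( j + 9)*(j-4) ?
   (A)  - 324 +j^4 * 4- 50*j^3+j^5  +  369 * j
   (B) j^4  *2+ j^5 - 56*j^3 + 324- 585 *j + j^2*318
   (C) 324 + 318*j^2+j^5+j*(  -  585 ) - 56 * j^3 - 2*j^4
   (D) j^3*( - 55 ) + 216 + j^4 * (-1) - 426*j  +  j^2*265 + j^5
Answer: C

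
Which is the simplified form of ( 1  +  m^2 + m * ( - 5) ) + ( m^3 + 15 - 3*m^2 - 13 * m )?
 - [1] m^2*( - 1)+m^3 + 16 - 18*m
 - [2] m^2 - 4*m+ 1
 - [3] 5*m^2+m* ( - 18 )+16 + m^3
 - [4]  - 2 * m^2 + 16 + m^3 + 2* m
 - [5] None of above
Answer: 5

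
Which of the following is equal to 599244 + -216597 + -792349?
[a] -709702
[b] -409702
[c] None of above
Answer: b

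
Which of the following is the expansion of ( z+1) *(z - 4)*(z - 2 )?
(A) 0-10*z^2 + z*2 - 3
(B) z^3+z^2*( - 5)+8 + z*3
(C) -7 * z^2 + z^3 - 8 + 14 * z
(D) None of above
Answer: D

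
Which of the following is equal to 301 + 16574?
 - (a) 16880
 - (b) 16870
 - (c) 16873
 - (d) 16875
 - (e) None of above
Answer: d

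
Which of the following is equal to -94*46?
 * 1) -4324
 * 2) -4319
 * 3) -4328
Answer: 1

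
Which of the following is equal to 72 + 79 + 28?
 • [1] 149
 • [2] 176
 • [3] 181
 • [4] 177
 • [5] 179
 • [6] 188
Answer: 5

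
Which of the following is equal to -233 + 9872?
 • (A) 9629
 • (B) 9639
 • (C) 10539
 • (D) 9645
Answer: B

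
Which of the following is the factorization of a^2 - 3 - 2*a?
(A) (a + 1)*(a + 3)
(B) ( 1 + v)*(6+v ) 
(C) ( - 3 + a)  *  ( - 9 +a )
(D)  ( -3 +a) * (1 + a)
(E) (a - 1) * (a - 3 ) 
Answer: D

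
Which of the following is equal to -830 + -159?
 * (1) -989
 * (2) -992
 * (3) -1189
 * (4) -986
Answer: 1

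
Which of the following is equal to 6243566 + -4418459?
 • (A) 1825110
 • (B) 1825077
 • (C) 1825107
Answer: C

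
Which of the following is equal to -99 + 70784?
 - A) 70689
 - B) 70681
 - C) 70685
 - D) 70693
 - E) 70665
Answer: C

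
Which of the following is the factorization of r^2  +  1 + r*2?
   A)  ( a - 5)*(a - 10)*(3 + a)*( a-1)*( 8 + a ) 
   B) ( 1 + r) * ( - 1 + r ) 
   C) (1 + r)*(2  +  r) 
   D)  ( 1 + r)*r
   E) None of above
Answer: E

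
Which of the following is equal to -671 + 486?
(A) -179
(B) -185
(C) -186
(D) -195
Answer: B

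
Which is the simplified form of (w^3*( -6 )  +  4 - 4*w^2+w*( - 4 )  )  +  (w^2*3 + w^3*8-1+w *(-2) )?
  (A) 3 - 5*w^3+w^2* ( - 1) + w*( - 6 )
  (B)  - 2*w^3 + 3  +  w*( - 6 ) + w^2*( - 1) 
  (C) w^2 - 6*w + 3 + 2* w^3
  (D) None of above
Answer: D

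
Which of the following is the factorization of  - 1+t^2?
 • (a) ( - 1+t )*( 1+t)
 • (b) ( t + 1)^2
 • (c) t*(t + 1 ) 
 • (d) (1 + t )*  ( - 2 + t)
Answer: a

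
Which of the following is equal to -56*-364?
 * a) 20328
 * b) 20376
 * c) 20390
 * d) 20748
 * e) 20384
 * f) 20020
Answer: e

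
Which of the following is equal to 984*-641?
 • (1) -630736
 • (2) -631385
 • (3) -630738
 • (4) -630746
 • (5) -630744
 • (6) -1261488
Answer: 5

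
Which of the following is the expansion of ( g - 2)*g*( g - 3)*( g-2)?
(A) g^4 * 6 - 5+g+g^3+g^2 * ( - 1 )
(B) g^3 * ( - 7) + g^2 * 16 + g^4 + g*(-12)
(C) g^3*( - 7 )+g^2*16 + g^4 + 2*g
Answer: B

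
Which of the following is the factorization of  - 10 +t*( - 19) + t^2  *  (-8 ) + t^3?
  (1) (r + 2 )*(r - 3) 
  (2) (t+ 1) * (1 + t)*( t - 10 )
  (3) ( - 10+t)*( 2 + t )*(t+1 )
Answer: 2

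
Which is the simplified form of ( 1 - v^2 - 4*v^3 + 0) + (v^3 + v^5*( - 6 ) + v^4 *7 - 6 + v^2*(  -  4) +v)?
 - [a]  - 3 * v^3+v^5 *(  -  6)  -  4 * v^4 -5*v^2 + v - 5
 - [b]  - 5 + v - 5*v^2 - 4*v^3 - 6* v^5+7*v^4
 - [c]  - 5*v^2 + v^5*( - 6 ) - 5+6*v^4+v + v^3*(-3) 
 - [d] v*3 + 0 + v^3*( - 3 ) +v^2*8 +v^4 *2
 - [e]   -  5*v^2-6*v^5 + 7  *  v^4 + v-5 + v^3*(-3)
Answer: e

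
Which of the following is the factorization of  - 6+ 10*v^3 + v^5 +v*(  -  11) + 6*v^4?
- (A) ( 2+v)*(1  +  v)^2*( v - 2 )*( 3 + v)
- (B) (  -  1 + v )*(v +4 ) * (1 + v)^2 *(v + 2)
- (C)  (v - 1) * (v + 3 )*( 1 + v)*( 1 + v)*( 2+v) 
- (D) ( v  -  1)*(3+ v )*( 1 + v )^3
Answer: C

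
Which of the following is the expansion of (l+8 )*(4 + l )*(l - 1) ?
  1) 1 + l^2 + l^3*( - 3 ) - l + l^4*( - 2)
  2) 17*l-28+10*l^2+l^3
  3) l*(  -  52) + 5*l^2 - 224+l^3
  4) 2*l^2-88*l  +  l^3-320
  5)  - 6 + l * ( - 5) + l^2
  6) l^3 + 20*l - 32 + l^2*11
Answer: 6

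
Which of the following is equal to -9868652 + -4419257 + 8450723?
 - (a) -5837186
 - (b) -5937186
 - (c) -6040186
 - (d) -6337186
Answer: a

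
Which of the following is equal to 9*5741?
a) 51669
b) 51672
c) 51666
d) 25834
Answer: a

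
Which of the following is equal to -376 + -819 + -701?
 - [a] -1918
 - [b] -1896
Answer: b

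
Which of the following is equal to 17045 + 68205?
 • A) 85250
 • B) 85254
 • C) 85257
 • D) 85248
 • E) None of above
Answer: A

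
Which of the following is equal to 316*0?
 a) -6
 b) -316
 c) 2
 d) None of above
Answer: d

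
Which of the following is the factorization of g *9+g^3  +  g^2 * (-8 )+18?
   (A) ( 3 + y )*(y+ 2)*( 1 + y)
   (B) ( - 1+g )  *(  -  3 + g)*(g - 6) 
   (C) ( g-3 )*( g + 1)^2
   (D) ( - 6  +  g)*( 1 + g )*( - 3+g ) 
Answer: D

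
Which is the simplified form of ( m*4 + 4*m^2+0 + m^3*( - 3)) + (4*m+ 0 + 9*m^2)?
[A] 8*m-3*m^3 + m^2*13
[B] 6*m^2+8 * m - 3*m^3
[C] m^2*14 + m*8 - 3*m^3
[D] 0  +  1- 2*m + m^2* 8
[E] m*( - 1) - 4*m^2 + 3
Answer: A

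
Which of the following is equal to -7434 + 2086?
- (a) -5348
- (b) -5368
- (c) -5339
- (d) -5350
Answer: a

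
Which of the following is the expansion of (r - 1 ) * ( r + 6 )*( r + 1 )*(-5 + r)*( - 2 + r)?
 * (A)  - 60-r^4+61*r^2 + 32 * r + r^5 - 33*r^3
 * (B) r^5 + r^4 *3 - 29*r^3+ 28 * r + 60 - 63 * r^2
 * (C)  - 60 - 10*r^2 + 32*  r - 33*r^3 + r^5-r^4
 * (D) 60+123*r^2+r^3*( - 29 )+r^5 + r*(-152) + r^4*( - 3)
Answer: A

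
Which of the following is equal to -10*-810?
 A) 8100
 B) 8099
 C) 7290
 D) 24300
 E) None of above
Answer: A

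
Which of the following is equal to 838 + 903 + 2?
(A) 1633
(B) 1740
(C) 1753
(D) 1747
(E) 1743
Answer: E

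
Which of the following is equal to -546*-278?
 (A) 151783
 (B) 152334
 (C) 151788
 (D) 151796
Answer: C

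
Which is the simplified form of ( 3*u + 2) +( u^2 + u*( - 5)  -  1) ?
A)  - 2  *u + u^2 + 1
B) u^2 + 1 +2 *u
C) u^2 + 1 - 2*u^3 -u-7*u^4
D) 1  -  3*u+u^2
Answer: A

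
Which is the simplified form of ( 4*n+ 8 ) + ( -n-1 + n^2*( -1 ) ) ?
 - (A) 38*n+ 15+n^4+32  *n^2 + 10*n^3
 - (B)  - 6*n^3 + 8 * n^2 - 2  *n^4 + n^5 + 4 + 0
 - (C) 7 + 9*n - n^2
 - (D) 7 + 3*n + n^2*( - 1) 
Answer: D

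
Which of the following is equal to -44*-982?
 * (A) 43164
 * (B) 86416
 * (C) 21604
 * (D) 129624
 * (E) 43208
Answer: E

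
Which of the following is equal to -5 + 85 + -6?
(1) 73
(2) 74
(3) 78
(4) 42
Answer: 2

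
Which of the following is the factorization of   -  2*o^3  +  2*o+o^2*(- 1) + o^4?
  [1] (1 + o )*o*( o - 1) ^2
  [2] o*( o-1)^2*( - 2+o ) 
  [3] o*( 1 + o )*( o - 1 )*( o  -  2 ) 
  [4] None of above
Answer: 3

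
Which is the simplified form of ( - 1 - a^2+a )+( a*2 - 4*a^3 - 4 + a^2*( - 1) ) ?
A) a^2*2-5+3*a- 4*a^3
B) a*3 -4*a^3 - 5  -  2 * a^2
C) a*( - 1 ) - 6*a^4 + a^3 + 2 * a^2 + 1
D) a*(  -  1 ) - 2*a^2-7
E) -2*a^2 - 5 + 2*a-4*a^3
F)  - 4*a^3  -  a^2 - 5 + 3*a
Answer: B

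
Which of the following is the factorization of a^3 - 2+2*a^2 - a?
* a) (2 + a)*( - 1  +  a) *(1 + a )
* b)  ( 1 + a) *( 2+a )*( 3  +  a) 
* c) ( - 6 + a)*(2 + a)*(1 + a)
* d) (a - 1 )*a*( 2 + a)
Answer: a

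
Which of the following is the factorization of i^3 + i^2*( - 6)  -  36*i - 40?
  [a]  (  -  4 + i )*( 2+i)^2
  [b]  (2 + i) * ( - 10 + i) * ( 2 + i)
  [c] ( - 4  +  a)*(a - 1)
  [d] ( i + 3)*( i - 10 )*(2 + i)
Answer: b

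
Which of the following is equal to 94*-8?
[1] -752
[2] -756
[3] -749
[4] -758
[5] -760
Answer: 1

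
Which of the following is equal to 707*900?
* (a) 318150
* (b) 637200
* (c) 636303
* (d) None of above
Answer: d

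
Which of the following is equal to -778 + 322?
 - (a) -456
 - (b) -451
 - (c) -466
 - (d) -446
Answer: a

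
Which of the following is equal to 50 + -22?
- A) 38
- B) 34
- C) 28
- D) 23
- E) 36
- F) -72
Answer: C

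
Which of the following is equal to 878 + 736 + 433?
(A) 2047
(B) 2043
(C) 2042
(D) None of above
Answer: A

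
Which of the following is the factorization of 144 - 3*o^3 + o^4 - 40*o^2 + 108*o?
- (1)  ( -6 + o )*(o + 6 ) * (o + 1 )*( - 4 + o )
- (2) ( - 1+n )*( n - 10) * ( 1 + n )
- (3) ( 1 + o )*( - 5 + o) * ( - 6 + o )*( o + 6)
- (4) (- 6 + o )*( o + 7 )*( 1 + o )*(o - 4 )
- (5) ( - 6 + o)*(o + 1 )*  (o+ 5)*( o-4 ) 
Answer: 1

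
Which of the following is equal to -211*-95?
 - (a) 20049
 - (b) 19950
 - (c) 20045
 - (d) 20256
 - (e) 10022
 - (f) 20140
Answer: c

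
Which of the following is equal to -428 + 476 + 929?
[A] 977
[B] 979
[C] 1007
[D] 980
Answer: A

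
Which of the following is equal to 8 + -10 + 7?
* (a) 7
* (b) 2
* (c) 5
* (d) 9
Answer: c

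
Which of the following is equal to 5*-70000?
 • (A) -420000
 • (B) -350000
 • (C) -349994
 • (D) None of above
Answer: B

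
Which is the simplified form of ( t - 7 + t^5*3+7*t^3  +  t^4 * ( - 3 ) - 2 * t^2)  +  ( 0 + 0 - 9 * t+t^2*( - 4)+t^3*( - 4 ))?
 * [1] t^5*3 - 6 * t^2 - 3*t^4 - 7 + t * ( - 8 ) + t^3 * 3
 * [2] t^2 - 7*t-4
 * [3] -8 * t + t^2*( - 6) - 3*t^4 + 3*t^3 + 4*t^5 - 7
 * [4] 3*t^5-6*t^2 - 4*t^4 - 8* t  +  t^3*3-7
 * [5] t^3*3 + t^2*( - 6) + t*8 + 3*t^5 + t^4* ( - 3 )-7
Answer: 1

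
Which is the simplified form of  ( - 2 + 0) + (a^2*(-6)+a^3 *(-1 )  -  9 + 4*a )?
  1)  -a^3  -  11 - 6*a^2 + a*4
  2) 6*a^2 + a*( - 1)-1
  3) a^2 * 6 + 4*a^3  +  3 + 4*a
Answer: 1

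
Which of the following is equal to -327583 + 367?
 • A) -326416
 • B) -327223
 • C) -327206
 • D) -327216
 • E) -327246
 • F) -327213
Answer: D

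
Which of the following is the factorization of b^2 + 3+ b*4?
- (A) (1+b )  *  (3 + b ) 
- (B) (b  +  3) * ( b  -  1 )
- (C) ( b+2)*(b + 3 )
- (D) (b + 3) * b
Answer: A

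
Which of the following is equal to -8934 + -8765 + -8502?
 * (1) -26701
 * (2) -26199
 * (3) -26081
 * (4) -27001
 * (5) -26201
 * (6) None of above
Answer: 5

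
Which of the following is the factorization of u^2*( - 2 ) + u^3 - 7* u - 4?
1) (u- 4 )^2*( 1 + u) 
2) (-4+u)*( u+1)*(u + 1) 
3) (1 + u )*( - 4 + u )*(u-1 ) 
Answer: 2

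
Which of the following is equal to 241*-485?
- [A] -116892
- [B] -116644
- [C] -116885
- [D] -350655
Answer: C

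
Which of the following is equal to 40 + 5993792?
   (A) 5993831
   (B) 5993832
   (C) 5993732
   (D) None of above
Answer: B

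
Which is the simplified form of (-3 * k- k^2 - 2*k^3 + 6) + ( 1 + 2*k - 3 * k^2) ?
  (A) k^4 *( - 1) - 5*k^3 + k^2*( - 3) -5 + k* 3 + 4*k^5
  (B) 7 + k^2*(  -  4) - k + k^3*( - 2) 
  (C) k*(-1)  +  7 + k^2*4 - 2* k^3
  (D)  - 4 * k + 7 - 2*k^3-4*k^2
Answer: B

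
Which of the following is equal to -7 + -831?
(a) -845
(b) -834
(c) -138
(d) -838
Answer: d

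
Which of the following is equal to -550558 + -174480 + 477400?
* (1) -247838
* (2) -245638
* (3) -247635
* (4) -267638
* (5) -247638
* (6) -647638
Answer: 5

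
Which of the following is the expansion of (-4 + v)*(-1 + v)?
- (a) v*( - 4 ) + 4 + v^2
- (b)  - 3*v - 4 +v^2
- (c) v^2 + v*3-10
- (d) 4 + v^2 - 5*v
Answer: d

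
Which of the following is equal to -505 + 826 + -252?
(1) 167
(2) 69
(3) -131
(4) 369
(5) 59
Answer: 2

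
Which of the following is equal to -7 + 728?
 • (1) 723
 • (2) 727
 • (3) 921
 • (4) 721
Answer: 4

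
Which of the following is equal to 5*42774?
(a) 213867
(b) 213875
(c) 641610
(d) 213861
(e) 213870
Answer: e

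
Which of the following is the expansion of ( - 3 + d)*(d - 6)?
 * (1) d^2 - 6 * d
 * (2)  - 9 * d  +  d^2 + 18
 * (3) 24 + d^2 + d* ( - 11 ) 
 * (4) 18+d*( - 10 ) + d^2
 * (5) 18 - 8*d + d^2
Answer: 2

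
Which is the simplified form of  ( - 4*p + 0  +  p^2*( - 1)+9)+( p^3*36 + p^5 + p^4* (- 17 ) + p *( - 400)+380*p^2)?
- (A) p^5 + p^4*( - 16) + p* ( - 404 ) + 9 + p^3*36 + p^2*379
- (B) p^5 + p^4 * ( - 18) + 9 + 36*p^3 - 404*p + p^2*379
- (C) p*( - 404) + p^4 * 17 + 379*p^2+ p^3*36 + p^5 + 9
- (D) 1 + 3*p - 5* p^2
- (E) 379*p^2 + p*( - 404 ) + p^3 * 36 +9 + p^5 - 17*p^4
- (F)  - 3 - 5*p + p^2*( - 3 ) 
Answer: E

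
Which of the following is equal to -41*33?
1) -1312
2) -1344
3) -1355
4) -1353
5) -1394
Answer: 4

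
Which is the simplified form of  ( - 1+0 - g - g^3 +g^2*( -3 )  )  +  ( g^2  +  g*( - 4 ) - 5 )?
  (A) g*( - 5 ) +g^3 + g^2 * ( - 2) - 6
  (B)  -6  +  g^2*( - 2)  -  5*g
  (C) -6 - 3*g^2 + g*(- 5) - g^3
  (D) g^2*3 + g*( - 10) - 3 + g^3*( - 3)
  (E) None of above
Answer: E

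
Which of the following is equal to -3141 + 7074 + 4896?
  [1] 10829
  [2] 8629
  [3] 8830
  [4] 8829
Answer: 4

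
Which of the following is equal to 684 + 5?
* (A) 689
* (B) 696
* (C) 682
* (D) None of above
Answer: A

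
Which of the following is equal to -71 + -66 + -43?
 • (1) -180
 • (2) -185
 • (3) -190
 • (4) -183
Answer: 1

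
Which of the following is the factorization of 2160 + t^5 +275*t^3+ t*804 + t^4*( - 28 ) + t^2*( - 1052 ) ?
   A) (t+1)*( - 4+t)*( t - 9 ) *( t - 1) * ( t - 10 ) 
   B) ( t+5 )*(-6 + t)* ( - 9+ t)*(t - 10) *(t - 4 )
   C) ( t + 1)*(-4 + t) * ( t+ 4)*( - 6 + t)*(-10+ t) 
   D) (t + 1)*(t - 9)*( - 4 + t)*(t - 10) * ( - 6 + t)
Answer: D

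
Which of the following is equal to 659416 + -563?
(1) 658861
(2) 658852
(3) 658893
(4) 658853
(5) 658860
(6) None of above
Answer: 4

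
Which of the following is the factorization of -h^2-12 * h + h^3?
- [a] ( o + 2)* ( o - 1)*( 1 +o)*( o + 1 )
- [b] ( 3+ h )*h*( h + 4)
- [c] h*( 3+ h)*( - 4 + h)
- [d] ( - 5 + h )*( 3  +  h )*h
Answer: c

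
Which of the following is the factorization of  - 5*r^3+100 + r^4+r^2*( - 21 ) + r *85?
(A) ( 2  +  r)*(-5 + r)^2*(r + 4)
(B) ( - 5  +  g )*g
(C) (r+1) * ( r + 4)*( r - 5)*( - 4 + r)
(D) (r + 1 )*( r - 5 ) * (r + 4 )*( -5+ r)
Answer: D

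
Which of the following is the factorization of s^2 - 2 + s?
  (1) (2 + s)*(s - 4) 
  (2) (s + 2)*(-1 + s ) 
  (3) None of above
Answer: 2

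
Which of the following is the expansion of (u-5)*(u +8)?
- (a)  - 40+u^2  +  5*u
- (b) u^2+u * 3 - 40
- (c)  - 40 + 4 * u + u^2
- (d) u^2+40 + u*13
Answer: b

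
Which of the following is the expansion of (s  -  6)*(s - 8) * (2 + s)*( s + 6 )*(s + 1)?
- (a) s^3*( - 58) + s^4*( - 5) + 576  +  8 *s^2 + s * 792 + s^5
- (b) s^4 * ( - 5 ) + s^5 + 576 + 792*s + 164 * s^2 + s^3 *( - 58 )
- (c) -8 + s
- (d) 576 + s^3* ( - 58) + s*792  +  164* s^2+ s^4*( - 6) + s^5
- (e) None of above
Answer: b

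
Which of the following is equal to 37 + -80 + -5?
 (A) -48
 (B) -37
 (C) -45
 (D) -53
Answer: A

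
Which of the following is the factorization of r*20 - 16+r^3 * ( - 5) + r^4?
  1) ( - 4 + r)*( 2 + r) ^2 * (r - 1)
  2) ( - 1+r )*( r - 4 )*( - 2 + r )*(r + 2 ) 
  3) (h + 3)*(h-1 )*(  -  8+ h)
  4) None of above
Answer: 2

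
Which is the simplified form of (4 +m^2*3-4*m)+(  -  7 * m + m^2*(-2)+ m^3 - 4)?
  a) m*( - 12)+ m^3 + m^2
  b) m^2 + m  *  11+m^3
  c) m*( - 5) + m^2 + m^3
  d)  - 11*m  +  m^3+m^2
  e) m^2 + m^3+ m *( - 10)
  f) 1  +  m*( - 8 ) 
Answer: d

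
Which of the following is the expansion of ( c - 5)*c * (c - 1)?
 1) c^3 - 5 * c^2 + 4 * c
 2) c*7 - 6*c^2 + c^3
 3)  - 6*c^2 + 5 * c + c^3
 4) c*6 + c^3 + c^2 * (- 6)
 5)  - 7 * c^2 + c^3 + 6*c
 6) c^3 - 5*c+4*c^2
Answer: 3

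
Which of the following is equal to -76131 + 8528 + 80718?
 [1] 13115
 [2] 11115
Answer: 1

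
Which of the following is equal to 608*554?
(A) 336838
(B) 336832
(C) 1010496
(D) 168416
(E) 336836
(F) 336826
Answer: B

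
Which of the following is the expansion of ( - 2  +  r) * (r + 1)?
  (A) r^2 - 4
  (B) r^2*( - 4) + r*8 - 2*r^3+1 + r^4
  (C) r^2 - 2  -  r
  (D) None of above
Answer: C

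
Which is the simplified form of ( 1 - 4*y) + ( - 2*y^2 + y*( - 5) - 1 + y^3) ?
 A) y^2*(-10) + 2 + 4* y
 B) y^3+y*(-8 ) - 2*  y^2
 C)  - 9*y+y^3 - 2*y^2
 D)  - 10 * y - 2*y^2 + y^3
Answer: C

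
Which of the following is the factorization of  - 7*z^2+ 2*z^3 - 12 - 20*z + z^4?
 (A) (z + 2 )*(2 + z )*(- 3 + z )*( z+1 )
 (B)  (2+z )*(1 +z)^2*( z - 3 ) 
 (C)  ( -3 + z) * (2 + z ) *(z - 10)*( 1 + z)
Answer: A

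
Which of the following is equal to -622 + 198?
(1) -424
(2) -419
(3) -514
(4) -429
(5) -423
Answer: 1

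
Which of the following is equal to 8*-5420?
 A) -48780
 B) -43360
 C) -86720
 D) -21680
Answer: B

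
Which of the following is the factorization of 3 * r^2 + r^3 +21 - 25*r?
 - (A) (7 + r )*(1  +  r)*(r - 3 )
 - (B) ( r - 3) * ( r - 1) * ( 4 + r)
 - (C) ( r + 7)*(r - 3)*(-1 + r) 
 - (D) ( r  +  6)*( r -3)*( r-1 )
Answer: C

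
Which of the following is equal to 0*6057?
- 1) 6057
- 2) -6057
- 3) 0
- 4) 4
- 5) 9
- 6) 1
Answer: 3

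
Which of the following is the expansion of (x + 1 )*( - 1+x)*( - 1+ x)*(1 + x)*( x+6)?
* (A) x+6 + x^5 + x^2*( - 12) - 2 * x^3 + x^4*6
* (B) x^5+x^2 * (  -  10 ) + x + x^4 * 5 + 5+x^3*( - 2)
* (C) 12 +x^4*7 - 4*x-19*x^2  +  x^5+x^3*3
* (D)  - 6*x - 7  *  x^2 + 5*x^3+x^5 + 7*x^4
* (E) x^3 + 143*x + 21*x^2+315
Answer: A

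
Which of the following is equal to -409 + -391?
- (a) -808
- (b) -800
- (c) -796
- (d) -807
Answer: b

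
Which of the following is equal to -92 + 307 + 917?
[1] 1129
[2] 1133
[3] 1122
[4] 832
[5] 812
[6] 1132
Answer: 6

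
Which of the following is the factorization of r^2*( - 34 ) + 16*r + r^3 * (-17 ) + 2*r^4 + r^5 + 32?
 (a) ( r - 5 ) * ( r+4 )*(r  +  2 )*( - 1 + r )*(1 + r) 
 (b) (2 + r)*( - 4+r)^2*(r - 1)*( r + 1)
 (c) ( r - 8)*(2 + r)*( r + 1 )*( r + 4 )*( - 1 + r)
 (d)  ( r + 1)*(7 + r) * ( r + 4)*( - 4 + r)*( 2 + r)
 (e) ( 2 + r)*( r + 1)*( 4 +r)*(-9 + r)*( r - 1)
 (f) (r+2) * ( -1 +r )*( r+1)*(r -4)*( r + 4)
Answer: f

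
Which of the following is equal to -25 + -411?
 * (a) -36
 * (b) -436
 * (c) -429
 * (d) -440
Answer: b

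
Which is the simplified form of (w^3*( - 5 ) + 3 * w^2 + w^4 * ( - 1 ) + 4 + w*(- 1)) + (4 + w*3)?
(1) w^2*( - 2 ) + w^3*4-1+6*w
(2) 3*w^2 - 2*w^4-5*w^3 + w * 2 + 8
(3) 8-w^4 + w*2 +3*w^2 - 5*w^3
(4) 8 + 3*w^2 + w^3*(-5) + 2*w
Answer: 3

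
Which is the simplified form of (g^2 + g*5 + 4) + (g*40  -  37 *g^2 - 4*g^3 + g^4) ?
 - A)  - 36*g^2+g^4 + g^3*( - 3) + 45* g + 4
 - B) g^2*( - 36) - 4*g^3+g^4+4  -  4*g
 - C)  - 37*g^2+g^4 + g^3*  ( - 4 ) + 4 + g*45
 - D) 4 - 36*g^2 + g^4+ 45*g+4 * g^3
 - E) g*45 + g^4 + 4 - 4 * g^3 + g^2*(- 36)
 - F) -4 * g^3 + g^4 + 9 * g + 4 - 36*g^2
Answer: E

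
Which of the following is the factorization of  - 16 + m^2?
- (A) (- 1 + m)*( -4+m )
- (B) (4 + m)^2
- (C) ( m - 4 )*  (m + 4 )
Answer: C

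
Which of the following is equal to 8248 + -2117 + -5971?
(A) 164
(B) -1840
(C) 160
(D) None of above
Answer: C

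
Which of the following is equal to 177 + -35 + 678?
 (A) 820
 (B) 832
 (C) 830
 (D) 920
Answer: A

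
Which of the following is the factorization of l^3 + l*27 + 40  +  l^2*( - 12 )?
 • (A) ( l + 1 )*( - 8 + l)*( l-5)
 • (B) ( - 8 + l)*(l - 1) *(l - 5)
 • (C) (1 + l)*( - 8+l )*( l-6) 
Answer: A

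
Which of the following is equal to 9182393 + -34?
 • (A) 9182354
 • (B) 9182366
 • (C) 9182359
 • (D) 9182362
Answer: C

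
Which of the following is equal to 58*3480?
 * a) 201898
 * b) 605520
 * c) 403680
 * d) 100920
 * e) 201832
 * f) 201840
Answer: f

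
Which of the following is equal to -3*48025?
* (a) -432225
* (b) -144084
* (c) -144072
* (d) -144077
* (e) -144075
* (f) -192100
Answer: e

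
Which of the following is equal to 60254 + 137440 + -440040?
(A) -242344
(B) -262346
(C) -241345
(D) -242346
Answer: D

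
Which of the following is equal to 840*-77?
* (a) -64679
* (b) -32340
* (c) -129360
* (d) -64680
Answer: d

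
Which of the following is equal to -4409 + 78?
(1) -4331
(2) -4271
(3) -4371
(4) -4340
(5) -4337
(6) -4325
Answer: 1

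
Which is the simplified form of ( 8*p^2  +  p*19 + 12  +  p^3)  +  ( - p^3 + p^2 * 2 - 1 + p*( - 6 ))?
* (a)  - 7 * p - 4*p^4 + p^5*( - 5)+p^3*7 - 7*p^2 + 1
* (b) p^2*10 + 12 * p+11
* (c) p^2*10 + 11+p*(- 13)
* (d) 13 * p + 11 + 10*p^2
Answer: d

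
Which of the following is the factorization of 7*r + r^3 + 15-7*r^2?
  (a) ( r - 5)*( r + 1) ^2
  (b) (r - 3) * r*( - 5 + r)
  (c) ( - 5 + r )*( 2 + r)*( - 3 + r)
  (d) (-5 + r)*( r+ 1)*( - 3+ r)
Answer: d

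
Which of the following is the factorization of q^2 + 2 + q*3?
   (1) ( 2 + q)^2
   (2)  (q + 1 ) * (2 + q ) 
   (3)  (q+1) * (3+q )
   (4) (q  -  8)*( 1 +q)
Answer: 2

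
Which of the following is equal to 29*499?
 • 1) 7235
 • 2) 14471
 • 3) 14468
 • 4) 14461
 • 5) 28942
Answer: 2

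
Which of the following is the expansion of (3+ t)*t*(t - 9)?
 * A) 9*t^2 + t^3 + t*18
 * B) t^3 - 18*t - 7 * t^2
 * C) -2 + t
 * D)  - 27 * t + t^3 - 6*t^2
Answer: D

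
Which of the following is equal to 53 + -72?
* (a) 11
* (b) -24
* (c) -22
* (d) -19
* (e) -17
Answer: d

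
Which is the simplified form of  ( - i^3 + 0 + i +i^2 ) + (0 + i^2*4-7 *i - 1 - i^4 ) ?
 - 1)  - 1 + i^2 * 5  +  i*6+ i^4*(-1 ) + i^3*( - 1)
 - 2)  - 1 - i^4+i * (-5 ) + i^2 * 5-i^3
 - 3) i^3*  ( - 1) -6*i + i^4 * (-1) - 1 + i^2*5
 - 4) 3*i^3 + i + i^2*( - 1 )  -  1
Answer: 3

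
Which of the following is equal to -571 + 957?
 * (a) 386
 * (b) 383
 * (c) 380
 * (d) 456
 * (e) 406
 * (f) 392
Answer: a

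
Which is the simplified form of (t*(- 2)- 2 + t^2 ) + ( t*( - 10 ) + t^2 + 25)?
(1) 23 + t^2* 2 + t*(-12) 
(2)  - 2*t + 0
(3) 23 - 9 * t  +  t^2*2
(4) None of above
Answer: 1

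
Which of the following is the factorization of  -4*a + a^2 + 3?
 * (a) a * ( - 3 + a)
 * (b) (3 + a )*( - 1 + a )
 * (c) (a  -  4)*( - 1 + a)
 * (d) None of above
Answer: d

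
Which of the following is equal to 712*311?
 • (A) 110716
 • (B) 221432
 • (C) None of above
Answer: B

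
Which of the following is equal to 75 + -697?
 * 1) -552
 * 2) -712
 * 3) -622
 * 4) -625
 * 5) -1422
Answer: 3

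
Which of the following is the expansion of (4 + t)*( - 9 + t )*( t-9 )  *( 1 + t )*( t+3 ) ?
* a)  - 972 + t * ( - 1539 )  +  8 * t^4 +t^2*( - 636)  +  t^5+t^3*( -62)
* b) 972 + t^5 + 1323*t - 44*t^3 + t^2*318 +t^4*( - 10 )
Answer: b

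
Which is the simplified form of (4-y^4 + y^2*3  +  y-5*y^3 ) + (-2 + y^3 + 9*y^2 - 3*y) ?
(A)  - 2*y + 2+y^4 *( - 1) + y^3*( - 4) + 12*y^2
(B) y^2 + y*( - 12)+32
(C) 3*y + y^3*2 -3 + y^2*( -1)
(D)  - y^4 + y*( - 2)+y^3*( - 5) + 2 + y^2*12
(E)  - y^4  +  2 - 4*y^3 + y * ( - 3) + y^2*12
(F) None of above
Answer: A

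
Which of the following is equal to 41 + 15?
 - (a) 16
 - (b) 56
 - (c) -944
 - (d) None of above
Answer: b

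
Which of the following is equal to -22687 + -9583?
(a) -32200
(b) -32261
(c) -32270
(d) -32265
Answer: c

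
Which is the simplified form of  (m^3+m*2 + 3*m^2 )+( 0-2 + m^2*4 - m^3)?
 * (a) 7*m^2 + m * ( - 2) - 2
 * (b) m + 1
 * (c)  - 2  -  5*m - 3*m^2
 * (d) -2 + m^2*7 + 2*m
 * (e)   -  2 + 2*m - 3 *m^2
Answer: d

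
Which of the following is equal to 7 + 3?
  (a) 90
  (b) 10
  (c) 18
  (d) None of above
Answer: b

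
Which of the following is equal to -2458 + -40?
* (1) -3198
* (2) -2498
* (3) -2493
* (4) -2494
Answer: 2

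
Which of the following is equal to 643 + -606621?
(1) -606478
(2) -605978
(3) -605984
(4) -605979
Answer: 2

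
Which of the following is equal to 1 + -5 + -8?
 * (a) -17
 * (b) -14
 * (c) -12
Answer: c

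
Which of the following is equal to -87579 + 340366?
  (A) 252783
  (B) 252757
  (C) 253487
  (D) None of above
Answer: D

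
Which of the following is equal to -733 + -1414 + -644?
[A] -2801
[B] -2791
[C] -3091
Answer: B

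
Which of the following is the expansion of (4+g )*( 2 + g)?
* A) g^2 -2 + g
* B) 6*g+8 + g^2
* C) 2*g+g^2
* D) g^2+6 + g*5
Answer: B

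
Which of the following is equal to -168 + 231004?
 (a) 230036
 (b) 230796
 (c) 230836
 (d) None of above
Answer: c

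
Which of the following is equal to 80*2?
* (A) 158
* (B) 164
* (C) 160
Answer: C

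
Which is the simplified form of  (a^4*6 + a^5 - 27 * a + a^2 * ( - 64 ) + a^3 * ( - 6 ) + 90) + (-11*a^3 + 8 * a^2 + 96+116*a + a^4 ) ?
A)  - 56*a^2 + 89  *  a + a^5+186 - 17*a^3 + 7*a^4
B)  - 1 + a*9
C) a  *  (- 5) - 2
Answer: A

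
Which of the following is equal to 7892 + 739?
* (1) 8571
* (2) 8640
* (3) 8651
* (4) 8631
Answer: 4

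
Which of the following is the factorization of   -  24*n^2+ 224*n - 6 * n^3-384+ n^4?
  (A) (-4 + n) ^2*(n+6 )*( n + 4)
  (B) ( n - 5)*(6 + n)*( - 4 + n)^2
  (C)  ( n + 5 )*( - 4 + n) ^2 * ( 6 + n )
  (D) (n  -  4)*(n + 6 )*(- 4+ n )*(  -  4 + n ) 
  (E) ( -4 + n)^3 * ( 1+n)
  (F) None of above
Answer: D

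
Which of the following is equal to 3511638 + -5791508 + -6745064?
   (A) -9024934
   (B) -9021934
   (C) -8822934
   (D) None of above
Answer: A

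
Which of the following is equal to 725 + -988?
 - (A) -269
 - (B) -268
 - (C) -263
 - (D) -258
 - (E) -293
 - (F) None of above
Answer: C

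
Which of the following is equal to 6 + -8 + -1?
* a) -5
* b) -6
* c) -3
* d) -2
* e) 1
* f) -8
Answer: c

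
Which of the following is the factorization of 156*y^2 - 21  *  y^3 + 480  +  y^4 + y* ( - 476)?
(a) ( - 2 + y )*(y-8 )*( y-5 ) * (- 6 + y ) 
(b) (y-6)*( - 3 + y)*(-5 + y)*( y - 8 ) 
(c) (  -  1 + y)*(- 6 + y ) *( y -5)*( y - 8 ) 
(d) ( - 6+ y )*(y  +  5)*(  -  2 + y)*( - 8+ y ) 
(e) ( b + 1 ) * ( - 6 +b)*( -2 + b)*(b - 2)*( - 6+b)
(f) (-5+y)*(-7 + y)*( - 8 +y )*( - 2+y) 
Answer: a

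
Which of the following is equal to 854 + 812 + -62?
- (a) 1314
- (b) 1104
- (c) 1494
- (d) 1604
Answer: d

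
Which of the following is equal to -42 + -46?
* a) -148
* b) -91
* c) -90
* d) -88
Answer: d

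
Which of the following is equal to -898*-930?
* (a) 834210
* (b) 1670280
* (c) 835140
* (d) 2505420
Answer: c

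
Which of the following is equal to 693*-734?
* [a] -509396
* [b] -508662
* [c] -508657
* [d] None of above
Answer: b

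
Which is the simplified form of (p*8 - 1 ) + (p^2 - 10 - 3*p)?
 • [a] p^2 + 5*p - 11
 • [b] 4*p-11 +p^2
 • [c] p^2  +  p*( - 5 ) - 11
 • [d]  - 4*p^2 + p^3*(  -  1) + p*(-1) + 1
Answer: a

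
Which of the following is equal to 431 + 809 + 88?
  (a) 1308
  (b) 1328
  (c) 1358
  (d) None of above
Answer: b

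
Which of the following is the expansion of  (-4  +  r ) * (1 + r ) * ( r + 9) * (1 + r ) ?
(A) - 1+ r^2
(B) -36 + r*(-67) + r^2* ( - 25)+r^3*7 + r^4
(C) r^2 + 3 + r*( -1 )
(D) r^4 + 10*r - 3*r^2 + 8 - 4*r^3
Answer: B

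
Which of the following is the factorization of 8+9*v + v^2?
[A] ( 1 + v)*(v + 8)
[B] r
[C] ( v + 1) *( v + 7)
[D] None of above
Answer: A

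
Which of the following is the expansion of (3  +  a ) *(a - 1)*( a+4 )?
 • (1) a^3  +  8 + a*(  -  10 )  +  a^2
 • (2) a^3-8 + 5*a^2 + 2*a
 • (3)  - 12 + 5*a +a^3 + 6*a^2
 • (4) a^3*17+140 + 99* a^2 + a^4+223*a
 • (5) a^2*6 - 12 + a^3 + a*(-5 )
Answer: 3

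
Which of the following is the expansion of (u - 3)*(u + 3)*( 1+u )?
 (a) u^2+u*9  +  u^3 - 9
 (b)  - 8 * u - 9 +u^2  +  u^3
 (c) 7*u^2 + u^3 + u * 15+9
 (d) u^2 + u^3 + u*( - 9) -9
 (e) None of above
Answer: d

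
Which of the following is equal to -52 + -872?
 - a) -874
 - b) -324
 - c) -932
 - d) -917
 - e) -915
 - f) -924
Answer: f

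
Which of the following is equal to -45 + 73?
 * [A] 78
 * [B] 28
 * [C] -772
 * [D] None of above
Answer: B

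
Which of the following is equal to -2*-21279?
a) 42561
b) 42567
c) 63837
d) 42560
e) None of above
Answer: e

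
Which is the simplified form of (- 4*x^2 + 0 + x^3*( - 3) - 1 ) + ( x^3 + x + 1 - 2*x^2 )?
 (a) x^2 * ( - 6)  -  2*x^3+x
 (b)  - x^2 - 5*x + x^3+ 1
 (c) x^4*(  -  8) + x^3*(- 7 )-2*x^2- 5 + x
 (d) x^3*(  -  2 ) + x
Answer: a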